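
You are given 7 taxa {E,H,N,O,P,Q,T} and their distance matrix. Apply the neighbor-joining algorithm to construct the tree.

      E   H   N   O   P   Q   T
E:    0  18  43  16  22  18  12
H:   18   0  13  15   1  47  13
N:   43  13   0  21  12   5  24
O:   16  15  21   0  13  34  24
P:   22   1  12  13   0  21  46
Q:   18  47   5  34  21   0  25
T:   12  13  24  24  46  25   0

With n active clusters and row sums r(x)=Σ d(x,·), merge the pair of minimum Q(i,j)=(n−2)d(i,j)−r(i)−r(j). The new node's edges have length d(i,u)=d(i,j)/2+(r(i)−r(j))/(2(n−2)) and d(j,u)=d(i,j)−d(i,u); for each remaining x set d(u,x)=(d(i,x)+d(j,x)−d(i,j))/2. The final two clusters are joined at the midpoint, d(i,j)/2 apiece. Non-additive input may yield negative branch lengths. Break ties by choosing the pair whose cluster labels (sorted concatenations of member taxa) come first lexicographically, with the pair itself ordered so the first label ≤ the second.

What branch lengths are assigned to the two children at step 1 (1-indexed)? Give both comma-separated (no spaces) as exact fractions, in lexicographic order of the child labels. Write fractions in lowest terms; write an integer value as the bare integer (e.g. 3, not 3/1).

-7/10,57/10

iteration 1: select N,Q (d=5, Q=-243); attach at lengths (-7/10, 57/10); label the merged cluster NQ
  updated: d(E,NQ)=28, d(H,NQ)=55/2, d(NQ,O)=25, d(NQ,P)=14, d(NQ,T)=22
iteration 2: select H,P (d=1, Q=-333/2); attach at lengths (-35/16, 51/16); label the merged cluster HP
  updated: d(E,HP)=39/2, d(HP,NQ)=81/4, d(HP,O)=27/2, d(HP,T)=29
iteration 3: select E,T (d=12, Q=-253/2); attach at lengths (49/12, 95/12); label the merged cluster ET
  updated: d(ET,HP)=73/4, d(ET,NQ)=19, d(ET,O)=14
iteration 4: select ET,NQ (d=19, Q=-155/2); attach at lengths (25/4, 51/4); label the merged cluster ENQT
  updated: d(ENQT,HP)=39/4, d(ENQT,O)=10
iteration 5: select ENQT,HP (d=39/4, Q=-133/4); attach at lengths (25/8, 53/8); label the merged cluster EHNPQT
  updated: d(EHNPQT,O)=55/8
iteration 6: select EHNPQT,O (d=55/8); attach at lengths (55/16, 55/16); label the merged cluster EHNOPQT
final tree: ((((E:49/12,T:95/12):25/4,(N:-7/10,Q:57/10):51/4):25/8,(H:-35/16,P:51/16):53/8):55/16,O:55/16)
total length: 429/8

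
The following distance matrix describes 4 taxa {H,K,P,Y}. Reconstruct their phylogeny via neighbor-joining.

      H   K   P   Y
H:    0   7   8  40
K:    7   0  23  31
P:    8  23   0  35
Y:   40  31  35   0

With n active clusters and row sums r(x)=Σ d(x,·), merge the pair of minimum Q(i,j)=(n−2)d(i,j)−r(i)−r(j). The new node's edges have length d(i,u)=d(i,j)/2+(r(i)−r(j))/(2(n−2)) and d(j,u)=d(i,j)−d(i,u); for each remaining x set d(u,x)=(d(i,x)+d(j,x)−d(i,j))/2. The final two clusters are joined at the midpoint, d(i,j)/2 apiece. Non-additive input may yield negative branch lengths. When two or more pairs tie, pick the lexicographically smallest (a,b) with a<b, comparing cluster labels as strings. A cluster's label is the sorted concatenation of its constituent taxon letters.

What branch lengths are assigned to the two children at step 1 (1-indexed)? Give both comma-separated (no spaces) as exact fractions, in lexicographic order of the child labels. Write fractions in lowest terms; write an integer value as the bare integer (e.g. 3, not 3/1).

5/4,27/4

iteration 1: select H,P (d=8, Q=-105); attach at lengths (5/4, 27/4); label the merged cluster HP
  updated: d(HP,K)=11, d(HP,Y)=67/2
iteration 2: select HP,K (d=11, Q=-151/2); attach at lengths (27/4, 17/4); label the merged cluster HKP
  updated: d(HKP,Y)=107/4
iteration 3: select HKP,Y (d=107/4); attach at lengths (107/8, 107/8); label the merged cluster HKPY
final tree: (((H:5/4,P:27/4):27/4,K:17/4):107/8,Y:107/8)
total length: 183/4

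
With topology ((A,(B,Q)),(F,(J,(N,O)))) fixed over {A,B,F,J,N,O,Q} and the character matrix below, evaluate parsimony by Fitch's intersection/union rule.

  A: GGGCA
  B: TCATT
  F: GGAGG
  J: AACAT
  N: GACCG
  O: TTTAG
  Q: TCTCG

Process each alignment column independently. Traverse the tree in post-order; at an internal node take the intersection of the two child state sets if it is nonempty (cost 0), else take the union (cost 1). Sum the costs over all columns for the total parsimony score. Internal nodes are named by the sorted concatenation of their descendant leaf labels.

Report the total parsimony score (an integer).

17

[col 0] BQ: children B:{T}, Q:{T} ∩→ {T}; cost 0
[col 0] ABQ: children A:{G}, BQ:{T} ∪→ {G,T}; cost 1
[col 0] NO: children N:{G}, O:{T} ∪→ {G,T}; cost 1
[col 0] JNO: children J:{A}, NO:{G,T} ∪→ {A,G,T}; cost 1
[col 0] FJNO: children F:{G}, JNO:{A,G,T} ∩→ {G}; cost 0
[col 0] ABFJNOQ: children ABQ:{G,T}, FJNO:{G} ∩→ {G}; cost 0
[col 1] BQ: children B:{C}, Q:{C} ∩→ {C}; cost 0
[col 1] ABQ: children A:{G}, BQ:{C} ∪→ {C,G}; cost 1
[col 1] NO: children N:{A}, O:{T} ∪→ {A,T}; cost 1
[col 1] JNO: children J:{A}, NO:{A,T} ∩→ {A}; cost 0
[col 1] FJNO: children F:{G}, JNO:{A} ∪→ {A,G}; cost 1
[col 1] ABFJNOQ: children ABQ:{C,G}, FJNO:{A,G} ∩→ {G}; cost 0
[col 2] BQ: children B:{A}, Q:{T} ∪→ {A,T}; cost 1
[col 2] ABQ: children A:{G}, BQ:{A,T} ∪→ {A,G,T}; cost 1
[col 2] NO: children N:{C}, O:{T} ∪→ {C,T}; cost 1
[col 2] JNO: children J:{C}, NO:{C,T} ∩→ {C}; cost 0
[col 2] FJNO: children F:{A}, JNO:{C} ∪→ {A,C}; cost 1
[col 2] ABFJNOQ: children ABQ:{A,G,T}, FJNO:{A,C} ∩→ {A}; cost 0
[col 3] BQ: children B:{T}, Q:{C} ∪→ {C,T}; cost 1
[col 3] ABQ: children A:{C}, BQ:{C,T} ∩→ {C}; cost 0
[col 3] NO: children N:{C}, O:{A} ∪→ {A,C}; cost 1
[col 3] JNO: children J:{A}, NO:{A,C} ∩→ {A}; cost 0
[col 3] FJNO: children F:{G}, JNO:{A} ∪→ {A,G}; cost 1
[col 3] ABFJNOQ: children ABQ:{C}, FJNO:{A,G} ∪→ {A,C,G}; cost 1
[col 4] BQ: children B:{T}, Q:{G} ∪→ {G,T}; cost 1
[col 4] ABQ: children A:{A}, BQ:{G,T} ∪→ {A,G,T}; cost 1
[col 4] NO: children N:{G}, O:{G} ∩→ {G}; cost 0
[col 4] JNO: children J:{T}, NO:{G} ∪→ {G,T}; cost 1
[col 4] FJNO: children F:{G}, JNO:{G,T} ∩→ {G}; cost 0
[col 4] ABFJNOQ: children ABQ:{A,G,T}, FJNO:{G} ∩→ {G}; cost 0
per-site changes: [3, 3, 4, 4, 3]; total = 17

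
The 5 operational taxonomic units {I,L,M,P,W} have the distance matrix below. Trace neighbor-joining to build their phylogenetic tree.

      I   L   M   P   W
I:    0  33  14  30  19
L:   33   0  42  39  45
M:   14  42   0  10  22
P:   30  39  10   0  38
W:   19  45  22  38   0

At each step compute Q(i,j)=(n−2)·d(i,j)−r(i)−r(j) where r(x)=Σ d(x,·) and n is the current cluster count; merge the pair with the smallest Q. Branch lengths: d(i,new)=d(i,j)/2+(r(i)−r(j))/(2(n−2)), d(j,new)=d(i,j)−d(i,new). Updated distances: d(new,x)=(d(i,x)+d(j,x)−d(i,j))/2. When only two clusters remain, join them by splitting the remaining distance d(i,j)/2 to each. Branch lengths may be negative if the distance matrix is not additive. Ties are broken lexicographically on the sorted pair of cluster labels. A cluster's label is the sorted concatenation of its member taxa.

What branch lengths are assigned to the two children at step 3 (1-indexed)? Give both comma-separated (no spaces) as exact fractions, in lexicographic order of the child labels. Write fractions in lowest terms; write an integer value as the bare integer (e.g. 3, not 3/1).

11/4,107/4

step 1: merge (M,P) at d=10, Q=-175; branch lengths M→1/6, P→59/6; new cluster MP
  updated: d(I,MP)=17, d(L,MP)=71/2, d(MP,W)=25
step 2: merge (I,W) at d=19, Q=-120; branch lengths I→9/2, W→29/2; new cluster IW
  updated: d(IW,L)=59/2, d(IW,MP)=23/2
step 3: merge (IW,L) at d=59/2, Q=-153/2; branch lengths IW→11/4, L→107/4; new cluster ILW
  updated: d(ILW,MP)=35/4
step 4: merge (ILW,MP) at d=35/4; branch lengths ILW→35/8, MP→35/8; new cluster ILMPW
final tree: (((I:9/2,W:29/2):11/4,L:107/4):35/8,(M:1/6,P:59/6):35/8)
total length: 269/4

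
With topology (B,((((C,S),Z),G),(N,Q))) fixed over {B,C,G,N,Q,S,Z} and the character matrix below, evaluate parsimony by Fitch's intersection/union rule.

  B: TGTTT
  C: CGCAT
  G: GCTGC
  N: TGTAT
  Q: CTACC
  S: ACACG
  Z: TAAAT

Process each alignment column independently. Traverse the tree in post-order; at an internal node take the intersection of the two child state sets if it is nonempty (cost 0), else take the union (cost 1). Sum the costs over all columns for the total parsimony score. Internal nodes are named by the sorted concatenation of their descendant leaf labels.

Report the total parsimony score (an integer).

18

CS@0: {C} ∪ {A} = {A,C} (union, +1)
CSZ@0: {A,C} ∪ {T} = {A,C,T} (union, +1)
CGSZ@0: {A,C,T} ∪ {G} = {A,C,G,T} (union, +1)
NQ@0: {T} ∪ {C} = {C,T} (union, +1)
CGNQSZ@0: {A,C,G,T} ∩ {C,T} = {C,T} (intersection, +0)
BCGNQSZ@0: {T} ∩ {C,T} = {T} (intersection, +0)
CS@1: {G} ∪ {C} = {C,G} (union, +1)
CSZ@1: {C,G} ∪ {A} = {A,C,G} (union, +1)
CGSZ@1: {A,C,G} ∩ {C} = {C} (intersection, +0)
NQ@1: {G} ∪ {T} = {G,T} (union, +1)
CGNQSZ@1: {C} ∪ {G,T} = {C,G,T} (union, +1)
BCGNQSZ@1: {G} ∩ {C,G,T} = {G} (intersection, +0)
CS@2: {C} ∪ {A} = {A,C} (union, +1)
CSZ@2: {A,C} ∩ {A} = {A} (intersection, +0)
CGSZ@2: {A} ∪ {T} = {A,T} (union, +1)
NQ@2: {T} ∪ {A} = {A,T} (union, +1)
CGNQSZ@2: {A,T} ∩ {A,T} = {A,T} (intersection, +0)
BCGNQSZ@2: {T} ∩ {A,T} = {T} (intersection, +0)
CS@3: {A} ∪ {C} = {A,C} (union, +1)
CSZ@3: {A,C} ∩ {A} = {A} (intersection, +0)
CGSZ@3: {A} ∪ {G} = {A,G} (union, +1)
NQ@3: {A} ∪ {C} = {A,C} (union, +1)
CGNQSZ@3: {A,G} ∩ {A,C} = {A} (intersection, +0)
BCGNQSZ@3: {T} ∪ {A} = {A,T} (union, +1)
CS@4: {T} ∪ {G} = {G,T} (union, +1)
CSZ@4: {G,T} ∩ {T} = {T} (intersection, +0)
CGSZ@4: {T} ∪ {C} = {C,T} (union, +1)
NQ@4: {T} ∪ {C} = {C,T} (union, +1)
CGNQSZ@4: {C,T} ∩ {C,T} = {C,T} (intersection, +0)
BCGNQSZ@4: {T} ∩ {C,T} = {T} (intersection, +0)
per-site changes: [4, 4, 3, 4, 3]; total = 18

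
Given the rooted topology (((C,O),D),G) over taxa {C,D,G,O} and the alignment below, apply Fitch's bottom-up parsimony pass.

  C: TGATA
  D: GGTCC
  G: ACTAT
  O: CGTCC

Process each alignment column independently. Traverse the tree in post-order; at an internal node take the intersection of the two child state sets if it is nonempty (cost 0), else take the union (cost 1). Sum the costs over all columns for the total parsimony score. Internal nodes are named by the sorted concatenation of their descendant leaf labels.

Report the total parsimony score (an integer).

CO@0: {T} ∪ {C} = {C,T} (union, +1)
CDO@0: {C,T} ∪ {G} = {C,G,T} (union, +1)
CDGO@0: {C,G,T} ∪ {A} = {A,C,G,T} (union, +1)
CO@1: {G} ∩ {G} = {G} (intersection, +0)
CDO@1: {G} ∩ {G} = {G} (intersection, +0)
CDGO@1: {G} ∪ {C} = {C,G} (union, +1)
CO@2: {A} ∪ {T} = {A,T} (union, +1)
CDO@2: {A,T} ∩ {T} = {T} (intersection, +0)
CDGO@2: {T} ∩ {T} = {T} (intersection, +0)
CO@3: {T} ∪ {C} = {C,T} (union, +1)
CDO@3: {C,T} ∩ {C} = {C} (intersection, +0)
CDGO@3: {C} ∪ {A} = {A,C} (union, +1)
CO@4: {A} ∪ {C} = {A,C} (union, +1)
CDO@4: {A,C} ∩ {C} = {C} (intersection, +0)
CDGO@4: {C} ∪ {T} = {C,T} (union, +1)
per-site changes: [3, 1, 1, 2, 2]; total = 9

9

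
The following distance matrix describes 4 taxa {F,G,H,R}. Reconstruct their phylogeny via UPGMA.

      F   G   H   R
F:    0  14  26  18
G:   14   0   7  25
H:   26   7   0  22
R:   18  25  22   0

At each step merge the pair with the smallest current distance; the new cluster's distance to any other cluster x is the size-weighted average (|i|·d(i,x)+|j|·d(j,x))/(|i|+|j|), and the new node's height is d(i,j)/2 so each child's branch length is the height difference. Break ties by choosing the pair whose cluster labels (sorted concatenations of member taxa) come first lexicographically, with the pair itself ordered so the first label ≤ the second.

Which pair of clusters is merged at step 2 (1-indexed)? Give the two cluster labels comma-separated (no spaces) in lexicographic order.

1. join G+H (d=7) ⇒ GH; edges |G|=7/2, |H|=7/2
  updated: d(F,GH)=20, d(GH,R)=47/2
2. join F+R (d=18) ⇒ FR; edges |F|=9, |R|=9
  updated: d(FR,GH)=87/4
3. join FR+GH (d=87/4) ⇒ FGHR; edges |FR|=15/8, |GH|=59/8
final tree: ((F:9,R:9):15/8,(G:7/2,H:7/2):59/8)
total length: 137/4

F,R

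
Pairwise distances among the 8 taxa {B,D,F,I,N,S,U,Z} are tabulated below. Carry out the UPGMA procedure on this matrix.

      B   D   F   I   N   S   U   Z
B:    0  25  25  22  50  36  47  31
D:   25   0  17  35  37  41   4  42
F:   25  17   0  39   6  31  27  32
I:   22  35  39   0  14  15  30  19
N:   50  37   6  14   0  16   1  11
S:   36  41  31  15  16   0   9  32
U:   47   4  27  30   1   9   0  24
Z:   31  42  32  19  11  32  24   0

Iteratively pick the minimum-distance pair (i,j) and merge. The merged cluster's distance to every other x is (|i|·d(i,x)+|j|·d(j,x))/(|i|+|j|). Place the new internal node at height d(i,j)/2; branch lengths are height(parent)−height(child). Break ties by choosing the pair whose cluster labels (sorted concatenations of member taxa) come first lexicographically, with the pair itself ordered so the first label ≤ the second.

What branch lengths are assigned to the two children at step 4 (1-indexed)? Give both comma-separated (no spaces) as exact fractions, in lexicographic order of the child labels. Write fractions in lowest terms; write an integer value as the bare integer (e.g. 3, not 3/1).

19/2,19/2

iteration 1: select N,U (d=1); attach at lengths (1/2, 1/2); label the merged cluster NU
  updated: d(B,NU)=97/2, d(D,NU)=41/2, d(F,NU)=33/2, d(I,NU)=22, d(NU,S)=25/2, d(NU,Z)=35/2
iteration 2: select NU,S (d=25/2); attach at lengths (23/4, 25/4); label the merged cluster NSU
  updated: d(B,NSU)=133/3, d(D,NSU)=82/3, d(F,NSU)=64/3, d(I,NSU)=59/3, d(NSU,Z)=67/3
iteration 3: select D,F (d=17); attach at lengths (17/2, 17/2); label the merged cluster DF
  updated: d(B,DF)=25, d(DF,I)=37, d(DF,NSU)=73/3, d(DF,Z)=37
iteration 4: select I,Z (d=19); attach at lengths (19/2, 19/2); label the merged cluster IZ
  updated: d(B,IZ)=53/2, d(DF,IZ)=37, d(IZ,NSU)=21
iteration 5: select IZ,NSU (d=21); attach at lengths (1, 17/4); label the merged cluster INSUZ
  updated: d(B,INSUZ)=186/5, d(DF,INSUZ)=147/5
iteration 6: select B,DF (d=25); attach at lengths (25/2, 4); label the merged cluster BDF
  updated: d(BDF,INSUZ)=32
iteration 7: select BDF,INSUZ (d=32); attach at lengths (7/2, 11/2); label the merged cluster BDFINSUZ
final tree: ((B:25/2,(D:17/2,F:17/2):4):7/2,((I:19/2,Z:19/2):1,((N:1/2,U:1/2):23/4,S:25/4):17/4):11/2)
total length: 319/4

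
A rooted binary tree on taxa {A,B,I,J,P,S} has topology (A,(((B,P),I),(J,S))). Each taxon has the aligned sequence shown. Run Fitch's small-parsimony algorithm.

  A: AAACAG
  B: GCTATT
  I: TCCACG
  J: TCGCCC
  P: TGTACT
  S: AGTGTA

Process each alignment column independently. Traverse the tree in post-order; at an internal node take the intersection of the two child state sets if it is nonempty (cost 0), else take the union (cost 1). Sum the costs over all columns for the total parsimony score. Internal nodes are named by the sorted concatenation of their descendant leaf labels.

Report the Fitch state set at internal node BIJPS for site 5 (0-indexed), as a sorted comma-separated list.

A,C,G,T

BP@0: {G} ∪ {T} = {G,T} (union, +1)
BIP@0: {G,T} ∩ {T} = {T} (intersection, +0)
JS@0: {T} ∪ {A} = {A,T} (union, +1)
BIJPS@0: {T} ∩ {A,T} = {T} (intersection, +0)
ABIJPS@0: {A} ∪ {T} = {A,T} (union, +1)
BP@1: {C} ∪ {G} = {C,G} (union, +1)
BIP@1: {C,G} ∩ {C} = {C} (intersection, +0)
JS@1: {C} ∪ {G} = {C,G} (union, +1)
BIJPS@1: {C} ∩ {C,G} = {C} (intersection, +0)
ABIJPS@1: {A} ∪ {C} = {A,C} (union, +1)
BP@2: {T} ∩ {T} = {T} (intersection, +0)
BIP@2: {T} ∪ {C} = {C,T} (union, +1)
JS@2: {G} ∪ {T} = {G,T} (union, +1)
BIJPS@2: {C,T} ∩ {G,T} = {T} (intersection, +0)
ABIJPS@2: {A} ∪ {T} = {A,T} (union, +1)
BP@3: {A} ∩ {A} = {A} (intersection, +0)
BIP@3: {A} ∩ {A} = {A} (intersection, +0)
JS@3: {C} ∪ {G} = {C,G} (union, +1)
BIJPS@3: {A} ∪ {C,G} = {A,C,G} (union, +1)
ABIJPS@3: {C} ∩ {A,C,G} = {C} (intersection, +0)
BP@4: {T} ∪ {C} = {C,T} (union, +1)
BIP@4: {C,T} ∩ {C} = {C} (intersection, +0)
JS@4: {C} ∪ {T} = {C,T} (union, +1)
BIJPS@4: {C} ∩ {C,T} = {C} (intersection, +0)
ABIJPS@4: {A} ∪ {C} = {A,C} (union, +1)
BP@5: {T} ∩ {T} = {T} (intersection, +0)
BIP@5: {T} ∪ {G} = {G,T} (union, +1)
JS@5: {C} ∪ {A} = {A,C} (union, +1)
BIJPS@5: {G,T} ∪ {A,C} = {A,C,G,T} (union, +1)
ABIJPS@5: {G} ∩ {A,C,G,T} = {G} (intersection, +0)
per-site changes: [3, 3, 3, 2, 3, 3]; total = 17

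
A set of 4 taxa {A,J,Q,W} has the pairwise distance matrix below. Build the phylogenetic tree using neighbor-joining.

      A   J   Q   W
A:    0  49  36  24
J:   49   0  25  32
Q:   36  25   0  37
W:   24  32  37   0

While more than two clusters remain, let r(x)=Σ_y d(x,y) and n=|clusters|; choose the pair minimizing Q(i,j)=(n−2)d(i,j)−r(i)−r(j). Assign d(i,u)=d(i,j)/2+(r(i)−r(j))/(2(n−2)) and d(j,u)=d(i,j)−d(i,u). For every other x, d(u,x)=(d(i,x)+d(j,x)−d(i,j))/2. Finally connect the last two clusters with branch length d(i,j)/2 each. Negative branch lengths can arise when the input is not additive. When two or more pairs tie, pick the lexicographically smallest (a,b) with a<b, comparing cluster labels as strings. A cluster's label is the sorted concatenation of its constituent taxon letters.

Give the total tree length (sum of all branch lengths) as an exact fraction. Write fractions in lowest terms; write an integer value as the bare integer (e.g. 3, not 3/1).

63

step 1: merge (A,W) at d=24, Q=-154; branch lengths A→16, W→8; new cluster AW
  updated: d(AW,J)=57/2, d(AW,Q)=49/2
step 2: merge (AW,J) at d=57/2, Q=-78; branch lengths AW→14, J→29/2; new cluster AJW
  updated: d(AJW,Q)=21/2
step 3: merge (AJW,Q) at d=21/2; branch lengths AJW→21/4, Q→21/4; new cluster AJQW
final tree: (((A:16,W:8):14,J:29/2):21/4,Q:21/4)
total length: 63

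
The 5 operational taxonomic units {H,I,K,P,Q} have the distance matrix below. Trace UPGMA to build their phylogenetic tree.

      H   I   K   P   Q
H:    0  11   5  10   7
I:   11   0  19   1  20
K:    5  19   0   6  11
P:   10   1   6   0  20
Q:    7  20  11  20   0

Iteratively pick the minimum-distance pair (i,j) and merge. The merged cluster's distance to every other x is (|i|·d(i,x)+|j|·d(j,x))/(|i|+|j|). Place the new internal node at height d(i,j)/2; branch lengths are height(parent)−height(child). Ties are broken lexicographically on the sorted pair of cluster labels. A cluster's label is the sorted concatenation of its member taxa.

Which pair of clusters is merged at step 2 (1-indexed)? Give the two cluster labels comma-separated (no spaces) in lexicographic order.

H,K

step 1: merge (I,P) at d=1; branch lengths I→1/2, P→1/2; new cluster IP
  updated: d(H,IP)=21/2, d(IP,K)=25/2, d(IP,Q)=20
step 2: merge (H,K) at d=5; branch lengths H→5/2, K→5/2; new cluster HK
  updated: d(HK,IP)=23/2, d(HK,Q)=9
step 3: merge (HK,Q) at d=9; branch lengths HK→2, Q→9/2; new cluster HKQ
  updated: d(HKQ,IP)=43/3
step 4: merge (HKQ,IP) at d=43/3; branch lengths HKQ→8/3, IP→20/3; new cluster HIKPQ
final tree: (((H:5/2,K:5/2):2,Q:9/2):8/3,(I:1/2,P:1/2):20/3)
total length: 131/6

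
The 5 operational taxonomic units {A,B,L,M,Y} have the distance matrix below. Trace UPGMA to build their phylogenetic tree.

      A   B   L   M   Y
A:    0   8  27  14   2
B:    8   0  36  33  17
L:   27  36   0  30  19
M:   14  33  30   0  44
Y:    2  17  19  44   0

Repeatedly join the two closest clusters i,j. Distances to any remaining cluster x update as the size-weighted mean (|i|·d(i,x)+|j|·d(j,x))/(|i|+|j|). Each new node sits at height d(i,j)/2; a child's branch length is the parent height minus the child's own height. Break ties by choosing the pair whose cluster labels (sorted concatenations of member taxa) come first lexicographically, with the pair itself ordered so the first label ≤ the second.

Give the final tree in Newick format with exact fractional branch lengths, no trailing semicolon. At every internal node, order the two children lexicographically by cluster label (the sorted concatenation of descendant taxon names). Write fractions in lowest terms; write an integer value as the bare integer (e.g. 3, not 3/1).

((((A:1,Y:1):21/4,B:25/4):89/12,L:41/3):35/24,M:121/8)

iteration 1: select A,Y (d=2); attach at lengths (1, 1); label the merged cluster AY
  updated: d(AY,B)=25/2, d(AY,L)=23, d(AY,M)=29
iteration 2: select AY,B (d=25/2); attach at lengths (21/4, 25/4); label the merged cluster ABY
  updated: d(ABY,L)=82/3, d(ABY,M)=91/3
iteration 3: select ABY,L (d=82/3); attach at lengths (89/12, 41/3); label the merged cluster ABLY
  updated: d(ABLY,M)=121/4
iteration 4: select ABLY,M (d=121/4); attach at lengths (35/24, 121/8); label the merged cluster ABLMY
final tree: ((((A:1,Y:1):21/4,B:25/4):89/12,L:41/3):35/24,M:121/8)
total length: 307/6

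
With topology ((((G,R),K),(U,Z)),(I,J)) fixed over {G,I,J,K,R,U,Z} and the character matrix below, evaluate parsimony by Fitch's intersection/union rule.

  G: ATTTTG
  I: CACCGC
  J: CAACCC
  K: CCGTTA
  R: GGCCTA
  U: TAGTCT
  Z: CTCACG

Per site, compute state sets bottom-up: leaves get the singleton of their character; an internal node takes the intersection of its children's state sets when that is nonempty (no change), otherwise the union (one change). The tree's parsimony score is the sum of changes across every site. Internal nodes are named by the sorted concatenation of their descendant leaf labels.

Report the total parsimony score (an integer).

20

site 0, node GR: G={A} ∪ R={G} → {A,G} (+1)
site 0, node GKR: GR={A,G} ∪ K={C} → {A,C,G} (+1)
site 0, node UZ: U={T} ∪ Z={C} → {C,T} (+1)
site 0, node GKRUZ: GKR={A,C,G} ∩ UZ={C,T} → {C} (+0)
site 0, node IJ: I={C} ∩ J={C} → {C} (+0)
site 0, node GIJKRUZ: GKRUZ={C} ∩ IJ={C} → {C} (+0)
site 1, node GR: G={T} ∪ R={G} → {G,T} (+1)
site 1, node GKR: GR={G,T} ∪ K={C} → {C,G,T} (+1)
site 1, node UZ: U={A} ∪ Z={T} → {A,T} (+1)
site 1, node GKRUZ: GKR={C,G,T} ∩ UZ={A,T} → {T} (+0)
site 1, node IJ: I={A} ∩ J={A} → {A} (+0)
site 1, node GIJKRUZ: GKRUZ={T} ∪ IJ={A} → {A,T} (+1)
site 2, node GR: G={T} ∪ R={C} → {C,T} (+1)
site 2, node GKR: GR={C,T} ∪ K={G} → {C,G,T} (+1)
site 2, node UZ: U={G} ∪ Z={C} → {C,G} (+1)
site 2, node GKRUZ: GKR={C,G,T} ∩ UZ={C,G} → {C,G} (+0)
site 2, node IJ: I={C} ∪ J={A} → {A,C} (+1)
site 2, node GIJKRUZ: GKRUZ={C,G} ∩ IJ={A,C} → {C} (+0)
site 3, node GR: G={T} ∪ R={C} → {C,T} (+1)
site 3, node GKR: GR={C,T} ∩ K={T} → {T} (+0)
site 3, node UZ: U={T} ∪ Z={A} → {A,T} (+1)
site 3, node GKRUZ: GKR={T} ∩ UZ={A,T} → {T} (+0)
site 3, node IJ: I={C} ∩ J={C} → {C} (+0)
site 3, node GIJKRUZ: GKRUZ={T} ∪ IJ={C} → {C,T} (+1)
site 4, node GR: G={T} ∩ R={T} → {T} (+0)
site 4, node GKR: GR={T} ∩ K={T} → {T} (+0)
site 4, node UZ: U={C} ∩ Z={C} → {C} (+0)
site 4, node GKRUZ: GKR={T} ∪ UZ={C} → {C,T} (+1)
site 4, node IJ: I={G} ∪ J={C} → {C,G} (+1)
site 4, node GIJKRUZ: GKRUZ={C,T} ∩ IJ={C,G} → {C} (+0)
site 5, node GR: G={G} ∪ R={A} → {A,G} (+1)
site 5, node GKR: GR={A,G} ∩ K={A} → {A} (+0)
site 5, node UZ: U={T} ∪ Z={G} → {G,T} (+1)
site 5, node GKRUZ: GKR={A} ∪ UZ={G,T} → {A,G,T} (+1)
site 5, node IJ: I={C} ∩ J={C} → {C} (+0)
site 5, node GIJKRUZ: GKRUZ={A,G,T} ∪ IJ={C} → {A,C,G,T} (+1)
per-site changes: [3, 4, 4, 3, 2, 4]; total = 20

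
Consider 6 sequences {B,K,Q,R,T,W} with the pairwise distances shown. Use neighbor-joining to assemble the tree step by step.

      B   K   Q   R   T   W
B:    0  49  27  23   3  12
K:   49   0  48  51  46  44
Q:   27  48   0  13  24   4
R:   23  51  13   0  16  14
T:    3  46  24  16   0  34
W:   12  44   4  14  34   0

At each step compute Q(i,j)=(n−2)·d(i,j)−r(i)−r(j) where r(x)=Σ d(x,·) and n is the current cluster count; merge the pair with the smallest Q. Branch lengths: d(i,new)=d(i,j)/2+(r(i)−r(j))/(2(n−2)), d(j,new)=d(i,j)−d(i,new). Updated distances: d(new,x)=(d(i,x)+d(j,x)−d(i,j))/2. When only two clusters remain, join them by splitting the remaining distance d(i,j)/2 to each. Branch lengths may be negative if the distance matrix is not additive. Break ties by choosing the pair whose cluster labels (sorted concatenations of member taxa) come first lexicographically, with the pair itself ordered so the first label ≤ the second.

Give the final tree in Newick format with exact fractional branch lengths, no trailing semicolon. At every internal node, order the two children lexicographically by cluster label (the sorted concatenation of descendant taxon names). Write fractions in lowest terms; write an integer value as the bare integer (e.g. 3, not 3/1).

step 1: merge (B,T) at d=3, Q=-225; branch lengths B→3/8, T→21/8; new cluster BT
  updated: d(BT,K)=46, d(BT,Q)=24, d(BT,R)=18, d(BT,W)=43/2
step 2: merge (BT,K) at d=46, Q=-321/2; branch lengths BT→39/4, K→145/4; new cluster BKT
  updated: d(BKT,Q)=13, d(BKT,R)=23/2, d(BKT,W)=39/4
step 3: merge (BKT,R) at d=23/2, Q=-199/4; branch lengths BKT→75/16, R→109/16; new cluster BKRT
  updated: d(BKRT,Q)=29/4, d(BKRT,W)=49/8
step 4: merge (BKRT,Q) at d=29/4, Q=-139/8; branch lengths BKRT→75/16, Q→41/16; new cluster BKQRT
  updated: d(BKQRT,W)=23/16
step 5: merge (BKQRT,W) at d=23/16; branch lengths BKQRT→23/32, W→23/32; new cluster BKQRTW
final tree: (((((B:3/8,T:21/8):39/4,K:145/4):75/16,R:109/16):75/16,Q:41/16):23/32,W:23/32)
total length: 1107/16

(((((B:3/8,T:21/8):39/4,K:145/4):75/16,R:109/16):75/16,Q:41/16):23/32,W:23/32)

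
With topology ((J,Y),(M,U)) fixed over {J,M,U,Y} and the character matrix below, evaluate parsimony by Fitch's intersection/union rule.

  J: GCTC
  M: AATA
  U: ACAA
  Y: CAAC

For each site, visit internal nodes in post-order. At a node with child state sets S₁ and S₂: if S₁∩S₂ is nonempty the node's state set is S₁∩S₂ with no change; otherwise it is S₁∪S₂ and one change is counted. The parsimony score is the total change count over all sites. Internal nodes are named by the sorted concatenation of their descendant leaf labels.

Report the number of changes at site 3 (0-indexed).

1

JY@0: {G} ∪ {C} = {C,G} (union, +1)
MU@0: {A} ∩ {A} = {A} (intersection, +0)
JMUY@0: {C,G} ∪ {A} = {A,C,G} (union, +1)
JY@1: {C} ∪ {A} = {A,C} (union, +1)
MU@1: {A} ∪ {C} = {A,C} (union, +1)
JMUY@1: {A,C} ∩ {A,C} = {A,C} (intersection, +0)
JY@2: {T} ∪ {A} = {A,T} (union, +1)
MU@2: {T} ∪ {A} = {A,T} (union, +1)
JMUY@2: {A,T} ∩ {A,T} = {A,T} (intersection, +0)
JY@3: {C} ∩ {C} = {C} (intersection, +0)
MU@3: {A} ∩ {A} = {A} (intersection, +0)
JMUY@3: {C} ∪ {A} = {A,C} (union, +1)
per-site changes: [2, 2, 2, 1]; total = 7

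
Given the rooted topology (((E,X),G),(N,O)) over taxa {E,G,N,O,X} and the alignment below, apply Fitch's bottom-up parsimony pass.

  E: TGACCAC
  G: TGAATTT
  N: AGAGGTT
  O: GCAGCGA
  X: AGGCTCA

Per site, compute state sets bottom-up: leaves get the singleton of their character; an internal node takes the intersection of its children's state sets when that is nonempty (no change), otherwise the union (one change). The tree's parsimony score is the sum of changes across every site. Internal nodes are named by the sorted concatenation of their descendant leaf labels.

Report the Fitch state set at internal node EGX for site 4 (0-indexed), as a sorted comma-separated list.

T

site 0, node EX: E={T} ∪ X={A} → {A,T} (+1)
site 0, node EGX: EX={A,T} ∩ G={T} → {T} (+0)
site 0, node NO: N={A} ∪ O={G} → {A,G} (+1)
site 0, node EGNOX: EGX={T} ∪ NO={A,G} → {A,G,T} (+1)
site 1, node EX: E={G} ∩ X={G} → {G} (+0)
site 1, node EGX: EX={G} ∩ G={G} → {G} (+0)
site 1, node NO: N={G} ∪ O={C} → {C,G} (+1)
site 1, node EGNOX: EGX={G} ∩ NO={C,G} → {G} (+0)
site 2, node EX: E={A} ∪ X={G} → {A,G} (+1)
site 2, node EGX: EX={A,G} ∩ G={A} → {A} (+0)
site 2, node NO: N={A} ∩ O={A} → {A} (+0)
site 2, node EGNOX: EGX={A} ∩ NO={A} → {A} (+0)
site 3, node EX: E={C} ∩ X={C} → {C} (+0)
site 3, node EGX: EX={C} ∪ G={A} → {A,C} (+1)
site 3, node NO: N={G} ∩ O={G} → {G} (+0)
site 3, node EGNOX: EGX={A,C} ∪ NO={G} → {A,C,G} (+1)
site 4, node EX: E={C} ∪ X={T} → {C,T} (+1)
site 4, node EGX: EX={C,T} ∩ G={T} → {T} (+0)
site 4, node NO: N={G} ∪ O={C} → {C,G} (+1)
site 4, node EGNOX: EGX={T} ∪ NO={C,G} → {C,G,T} (+1)
site 5, node EX: E={A} ∪ X={C} → {A,C} (+1)
site 5, node EGX: EX={A,C} ∪ G={T} → {A,C,T} (+1)
site 5, node NO: N={T} ∪ O={G} → {G,T} (+1)
site 5, node EGNOX: EGX={A,C,T} ∩ NO={G,T} → {T} (+0)
site 6, node EX: E={C} ∪ X={A} → {A,C} (+1)
site 6, node EGX: EX={A,C} ∪ G={T} → {A,C,T} (+1)
site 6, node NO: N={T} ∪ O={A} → {A,T} (+1)
site 6, node EGNOX: EGX={A,C,T} ∩ NO={A,T} → {A,T} (+0)
per-site changes: [3, 1, 1, 2, 3, 3, 3]; total = 16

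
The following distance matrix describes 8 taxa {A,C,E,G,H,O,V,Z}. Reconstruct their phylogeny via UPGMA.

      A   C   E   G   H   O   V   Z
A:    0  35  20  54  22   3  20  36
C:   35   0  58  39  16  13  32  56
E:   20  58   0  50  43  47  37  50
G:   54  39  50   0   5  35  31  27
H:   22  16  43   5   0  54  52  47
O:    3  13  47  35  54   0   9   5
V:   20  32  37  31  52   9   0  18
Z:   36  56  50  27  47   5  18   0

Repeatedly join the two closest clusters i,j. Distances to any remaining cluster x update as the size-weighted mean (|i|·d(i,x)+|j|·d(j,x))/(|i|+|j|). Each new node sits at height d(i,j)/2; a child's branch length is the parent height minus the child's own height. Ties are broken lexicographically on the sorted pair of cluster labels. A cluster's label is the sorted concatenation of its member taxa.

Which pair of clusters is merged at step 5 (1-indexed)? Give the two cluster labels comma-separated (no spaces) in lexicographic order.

1. join A+O (d=3) ⇒ AO; edges |A|=3/2, |O|=3/2
  updated: d(AO,C)=24, d(AO,E)=67/2, d(AO,G)=89/2, d(AO,H)=38, d(AO,V)=29/2, d(AO,Z)=41/2
2. join G+H (d=5) ⇒ GH; edges |G|=5/2, |H|=5/2
  updated: d(AO,GH)=165/4, d(C,GH)=55/2, d(E,GH)=93/2, d(GH,V)=83/2, d(GH,Z)=37
3. join AO+V (d=29/2) ⇒ AOV; edges |AO|=23/4, |V|=29/4
  updated: d(AOV,C)=80/3, d(AOV,E)=104/3, d(AOV,GH)=124/3, d(AOV,Z)=59/3
4. join AOV+Z (d=59/3) ⇒ AOVZ; edges |AOV|=31/12, |Z|=59/6
  updated: d(AOVZ,C)=34, d(AOVZ,E)=77/2, d(AOVZ,GH)=161/4
5. join C+GH (d=55/2) ⇒ CGH; edges |C|=55/4, |GH|=45/4
  updated: d(AOVZ,CGH)=229/6, d(CGH,E)=151/3
6. join AOVZ+CGH (d=229/6) ⇒ ACGHOVZ; edges |AOVZ|=37/4, |CGH|=16/3
  updated: d(ACGHOVZ,E)=305/7
7. join ACGHOVZ+E (d=305/7) ⇒ ACEGHOVZ; edges |ACGHOVZ|=227/84, |E|=305/14
final tree: (((((A:3/2,O:3/2):23/4,V:29/4):31/12,Z:59/6):37/4,(C:55/4,(G:5/2,H:5/2):45/4):16/3):227/84,E:305/14)
total length: 8189/84

C,GH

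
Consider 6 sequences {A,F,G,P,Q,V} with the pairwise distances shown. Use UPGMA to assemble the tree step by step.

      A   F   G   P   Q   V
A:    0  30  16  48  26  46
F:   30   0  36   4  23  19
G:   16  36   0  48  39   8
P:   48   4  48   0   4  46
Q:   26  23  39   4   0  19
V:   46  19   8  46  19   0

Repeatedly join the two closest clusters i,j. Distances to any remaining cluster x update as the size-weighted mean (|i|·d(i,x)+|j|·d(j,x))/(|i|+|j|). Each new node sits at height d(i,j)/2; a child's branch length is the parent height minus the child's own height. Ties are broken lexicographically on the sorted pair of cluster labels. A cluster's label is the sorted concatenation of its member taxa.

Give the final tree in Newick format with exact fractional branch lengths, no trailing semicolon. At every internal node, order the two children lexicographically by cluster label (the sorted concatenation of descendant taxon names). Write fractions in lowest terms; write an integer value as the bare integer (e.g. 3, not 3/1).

((A:31/2,(G:4,V:4):23/2):16/9,((F:2,P:2):19/4,Q:27/4):379/36)

1. join F+P (d=4) ⇒ FP; edges |F|=2, |P|=2
  updated: d(A,FP)=39, d(FP,G)=42, d(FP,Q)=27/2, d(FP,V)=65/2
2. join G+V (d=8) ⇒ GV; edges |G|=4, |V|=4
  updated: d(A,GV)=31, d(FP,GV)=149/4, d(GV,Q)=29
3. join FP+Q (d=27/2) ⇒ FPQ; edges |FP|=19/4, |Q|=27/4
  updated: d(A,FPQ)=104/3, d(FPQ,GV)=69/2
4. join A+GV (d=31) ⇒ AGV; edges |A|=31/2, |GV|=23/2
  updated: d(AGV,FPQ)=311/9
5. join AGV+FPQ (d=311/9) ⇒ AFGPQV; edges |AGV|=16/9, |FPQ|=379/36
final tree: ((A:31/2,(G:4,V:4):23/2):16/9,((F:2,P:2):19/4,Q:27/4):379/36)
total length: 2261/36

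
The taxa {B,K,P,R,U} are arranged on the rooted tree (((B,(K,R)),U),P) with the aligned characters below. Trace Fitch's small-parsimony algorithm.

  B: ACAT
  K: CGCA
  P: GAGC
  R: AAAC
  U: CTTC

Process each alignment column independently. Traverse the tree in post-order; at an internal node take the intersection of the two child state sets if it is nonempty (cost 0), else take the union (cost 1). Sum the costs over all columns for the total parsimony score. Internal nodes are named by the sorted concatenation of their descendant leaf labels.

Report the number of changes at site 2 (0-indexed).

[col 0] KR: children K:{C}, R:{A} ∪→ {A,C}; cost 1
[col 0] BKR: children B:{A}, KR:{A,C} ∩→ {A}; cost 0
[col 0] BKRU: children BKR:{A}, U:{C} ∪→ {A,C}; cost 1
[col 0] BKPRU: children BKRU:{A,C}, P:{G} ∪→ {A,C,G}; cost 1
[col 1] KR: children K:{G}, R:{A} ∪→ {A,G}; cost 1
[col 1] BKR: children B:{C}, KR:{A,G} ∪→ {A,C,G}; cost 1
[col 1] BKRU: children BKR:{A,C,G}, U:{T} ∪→ {A,C,G,T}; cost 1
[col 1] BKPRU: children BKRU:{A,C,G,T}, P:{A} ∩→ {A}; cost 0
[col 2] KR: children K:{C}, R:{A} ∪→ {A,C}; cost 1
[col 2] BKR: children B:{A}, KR:{A,C} ∩→ {A}; cost 0
[col 2] BKRU: children BKR:{A}, U:{T} ∪→ {A,T}; cost 1
[col 2] BKPRU: children BKRU:{A,T}, P:{G} ∪→ {A,G,T}; cost 1
[col 3] KR: children K:{A}, R:{C} ∪→ {A,C}; cost 1
[col 3] BKR: children B:{T}, KR:{A,C} ∪→ {A,C,T}; cost 1
[col 3] BKRU: children BKR:{A,C,T}, U:{C} ∩→ {C}; cost 0
[col 3] BKPRU: children BKRU:{C}, P:{C} ∩→ {C}; cost 0
per-site changes: [3, 3, 3, 2]; total = 11

3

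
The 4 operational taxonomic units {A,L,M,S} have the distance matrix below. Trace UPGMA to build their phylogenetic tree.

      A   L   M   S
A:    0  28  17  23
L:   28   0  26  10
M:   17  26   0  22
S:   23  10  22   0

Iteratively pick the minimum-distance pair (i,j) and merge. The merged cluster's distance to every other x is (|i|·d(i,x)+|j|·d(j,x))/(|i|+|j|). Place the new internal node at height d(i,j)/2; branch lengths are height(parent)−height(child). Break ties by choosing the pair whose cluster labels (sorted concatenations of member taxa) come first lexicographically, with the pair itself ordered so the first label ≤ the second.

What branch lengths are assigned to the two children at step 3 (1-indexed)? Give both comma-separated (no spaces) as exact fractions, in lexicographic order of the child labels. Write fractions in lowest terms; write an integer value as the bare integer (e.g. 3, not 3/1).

1. join L+S (d=10) ⇒ LS; edges |L|=5, |S|=5
  updated: d(A,LS)=51/2, d(LS,M)=24
2. join A+M (d=17) ⇒ AM; edges |A|=17/2, |M|=17/2
  updated: d(AM,LS)=99/4
3. join AM+LS (d=99/4) ⇒ ALMS; edges |AM|=31/8, |LS|=59/8
final tree: ((A:17/2,M:17/2):31/8,(L:5,S:5):59/8)
total length: 153/4

31/8,59/8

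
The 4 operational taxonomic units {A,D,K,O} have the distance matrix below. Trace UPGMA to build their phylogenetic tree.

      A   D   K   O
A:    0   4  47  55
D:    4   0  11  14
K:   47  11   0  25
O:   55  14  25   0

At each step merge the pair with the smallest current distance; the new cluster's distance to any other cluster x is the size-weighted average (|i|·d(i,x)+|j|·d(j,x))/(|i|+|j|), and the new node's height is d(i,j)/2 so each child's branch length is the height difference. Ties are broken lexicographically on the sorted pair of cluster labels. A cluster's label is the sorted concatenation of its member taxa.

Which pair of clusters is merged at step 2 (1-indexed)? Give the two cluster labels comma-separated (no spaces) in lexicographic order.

step 1: merge (A,D) at d=4; branch lengths A→2, D→2; new cluster AD
  updated: d(AD,K)=29, d(AD,O)=69/2
step 2: merge (K,O) at d=25; branch lengths K→25/2, O→25/2; new cluster KO
  updated: d(AD,KO)=127/4
step 3: merge (AD,KO) at d=127/4; branch lengths AD→111/8, KO→27/8; new cluster ADKO
final tree: ((A:2,D:2):111/8,(K:25/2,O:25/2):27/8)
total length: 185/4

K,O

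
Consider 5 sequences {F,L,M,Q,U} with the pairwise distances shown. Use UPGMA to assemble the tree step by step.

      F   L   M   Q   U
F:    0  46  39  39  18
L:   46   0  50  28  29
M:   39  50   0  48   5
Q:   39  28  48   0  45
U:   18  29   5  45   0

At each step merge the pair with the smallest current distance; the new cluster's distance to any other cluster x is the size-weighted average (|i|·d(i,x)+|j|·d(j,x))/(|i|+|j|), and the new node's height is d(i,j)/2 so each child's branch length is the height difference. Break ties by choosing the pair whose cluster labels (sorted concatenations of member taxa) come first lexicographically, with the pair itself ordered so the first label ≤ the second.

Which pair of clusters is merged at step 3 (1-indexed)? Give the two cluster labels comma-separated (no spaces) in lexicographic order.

F,MU

iteration 1: select M,U (d=5); attach at lengths (5/2, 5/2); label the merged cluster MU
  updated: d(F,MU)=57/2, d(L,MU)=79/2, d(MU,Q)=93/2
iteration 2: select L,Q (d=28); attach at lengths (14, 14); label the merged cluster LQ
  updated: d(F,LQ)=85/2, d(LQ,MU)=43
iteration 3: select F,MU (d=57/2); attach at lengths (57/4, 47/4); label the merged cluster FMU
  updated: d(FMU,LQ)=257/6
iteration 4: select FMU,LQ (d=257/6); attach at lengths (43/6, 89/12); label the merged cluster FLMQU
final tree: ((F:57/4,(M:5/2,U:5/2):47/4):43/6,(L:14,Q:14):89/12)
total length: 883/12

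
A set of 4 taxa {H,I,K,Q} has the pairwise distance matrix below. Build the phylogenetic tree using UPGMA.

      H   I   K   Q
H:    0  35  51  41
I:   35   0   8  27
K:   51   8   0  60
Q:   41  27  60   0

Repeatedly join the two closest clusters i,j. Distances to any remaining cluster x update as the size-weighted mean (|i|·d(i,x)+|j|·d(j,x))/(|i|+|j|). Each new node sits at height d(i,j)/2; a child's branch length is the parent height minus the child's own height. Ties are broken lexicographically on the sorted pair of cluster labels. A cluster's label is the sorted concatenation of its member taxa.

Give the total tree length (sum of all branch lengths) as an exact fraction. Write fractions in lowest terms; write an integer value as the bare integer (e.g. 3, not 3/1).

271/4

1. join I+K (d=8) ⇒ IK; edges |I|=4, |K|=4
  updated: d(H,IK)=43, d(IK,Q)=87/2
2. join H+Q (d=41) ⇒ HQ; edges |H|=41/2, |Q|=41/2
  updated: d(HQ,IK)=173/4
3. join HQ+IK (d=173/4) ⇒ HIKQ; edges |HQ|=9/8, |IK|=141/8
final tree: ((H:41/2,Q:41/2):9/8,(I:4,K:4):141/8)
total length: 271/4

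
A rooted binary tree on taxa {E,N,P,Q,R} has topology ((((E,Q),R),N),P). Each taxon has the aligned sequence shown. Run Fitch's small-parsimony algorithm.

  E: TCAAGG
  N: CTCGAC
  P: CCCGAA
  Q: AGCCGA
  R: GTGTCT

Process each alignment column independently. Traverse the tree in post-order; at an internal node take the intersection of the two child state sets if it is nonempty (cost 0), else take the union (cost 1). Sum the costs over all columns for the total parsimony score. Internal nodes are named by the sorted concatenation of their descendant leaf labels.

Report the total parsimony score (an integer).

16

[col 0] EQ: children E:{T}, Q:{A} ∪→ {A,T}; cost 1
[col 0] EQR: children EQ:{A,T}, R:{G} ∪→ {A,G,T}; cost 1
[col 0] ENQR: children EQR:{A,G,T}, N:{C} ∪→ {A,C,G,T}; cost 1
[col 0] ENPQR: children ENQR:{A,C,G,T}, P:{C} ∩→ {C}; cost 0
[col 1] EQ: children E:{C}, Q:{G} ∪→ {C,G}; cost 1
[col 1] EQR: children EQ:{C,G}, R:{T} ∪→ {C,G,T}; cost 1
[col 1] ENQR: children EQR:{C,G,T}, N:{T} ∩→ {T}; cost 0
[col 1] ENPQR: children ENQR:{T}, P:{C} ∪→ {C,T}; cost 1
[col 2] EQ: children E:{A}, Q:{C} ∪→ {A,C}; cost 1
[col 2] EQR: children EQ:{A,C}, R:{G} ∪→ {A,C,G}; cost 1
[col 2] ENQR: children EQR:{A,C,G}, N:{C} ∩→ {C}; cost 0
[col 2] ENPQR: children ENQR:{C}, P:{C} ∩→ {C}; cost 0
[col 3] EQ: children E:{A}, Q:{C} ∪→ {A,C}; cost 1
[col 3] EQR: children EQ:{A,C}, R:{T} ∪→ {A,C,T}; cost 1
[col 3] ENQR: children EQR:{A,C,T}, N:{G} ∪→ {A,C,G,T}; cost 1
[col 3] ENPQR: children ENQR:{A,C,G,T}, P:{G} ∩→ {G}; cost 0
[col 4] EQ: children E:{G}, Q:{G} ∩→ {G}; cost 0
[col 4] EQR: children EQ:{G}, R:{C} ∪→ {C,G}; cost 1
[col 4] ENQR: children EQR:{C,G}, N:{A} ∪→ {A,C,G}; cost 1
[col 4] ENPQR: children ENQR:{A,C,G}, P:{A} ∩→ {A}; cost 0
[col 5] EQ: children E:{G}, Q:{A} ∪→ {A,G}; cost 1
[col 5] EQR: children EQ:{A,G}, R:{T} ∪→ {A,G,T}; cost 1
[col 5] ENQR: children EQR:{A,G,T}, N:{C} ∪→ {A,C,G,T}; cost 1
[col 5] ENPQR: children ENQR:{A,C,G,T}, P:{A} ∩→ {A}; cost 0
per-site changes: [3, 3, 2, 3, 2, 3]; total = 16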